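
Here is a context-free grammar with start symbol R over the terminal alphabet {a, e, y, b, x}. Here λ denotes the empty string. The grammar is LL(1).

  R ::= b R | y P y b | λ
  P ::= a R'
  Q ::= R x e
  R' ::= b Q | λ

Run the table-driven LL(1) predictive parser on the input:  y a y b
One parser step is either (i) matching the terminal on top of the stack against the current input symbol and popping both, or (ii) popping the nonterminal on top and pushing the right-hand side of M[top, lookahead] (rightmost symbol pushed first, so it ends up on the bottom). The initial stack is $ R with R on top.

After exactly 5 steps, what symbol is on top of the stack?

     Stack       Input      Action
  1  $ R         y a y b $  expand R ::= y P y b
  2  $ b y P y   y a y b $  match y
  3  $ b y P     a y b $    expand P ::= a R'
  4  $ b y R' a  a y b $    match a
  5  $ b y R'    y b $      expand R' ::= λ
Stack after step 5: $ b y (top = y).

y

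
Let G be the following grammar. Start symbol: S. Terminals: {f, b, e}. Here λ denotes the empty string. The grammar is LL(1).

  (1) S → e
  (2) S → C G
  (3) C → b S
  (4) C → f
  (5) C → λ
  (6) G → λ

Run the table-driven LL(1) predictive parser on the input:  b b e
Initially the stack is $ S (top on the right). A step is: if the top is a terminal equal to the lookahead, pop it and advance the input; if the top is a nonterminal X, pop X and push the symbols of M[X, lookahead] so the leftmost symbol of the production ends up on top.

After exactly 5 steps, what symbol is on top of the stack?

b

     Stack    Input    Action
  1  $ S      b b e $  expand S → C G
  2  $ G C    b b e $  expand C → b S
  3  $ G S b  b b e $  match b
  4  $ G S    b e $    expand S → C G
  5  $ G G C  b e $    expand C → b S
Stack after step 5: $ G G S b (top = b).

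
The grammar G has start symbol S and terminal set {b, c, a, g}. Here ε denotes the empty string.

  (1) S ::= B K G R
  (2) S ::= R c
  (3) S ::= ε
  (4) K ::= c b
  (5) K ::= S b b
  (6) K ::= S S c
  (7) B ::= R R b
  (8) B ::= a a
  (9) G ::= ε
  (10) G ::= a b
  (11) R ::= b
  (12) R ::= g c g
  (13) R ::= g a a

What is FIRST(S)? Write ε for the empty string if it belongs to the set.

FIRST(G): from G::=ε we get {ε}; from G::=a b we get {a}. So FIRST(G) = {ε, a}.
FIRST(R): from R::=b we get {b}; from R::=g c g we get {g}; from R::=g a a we get {g}. So FIRST(R) = {b, g}.
FIRST(B): from B::=R R b we get {b, g}; from B::=a a we get {a}. So FIRST(B) = {a, b, g}.
FIRST(S): from S::=B K G R we get {a, b, g}; from S::=R c we get {b, g}; from S::=ε we get {ε}. So FIRST(S) = {ε, a, b, g}.
FIRST(K): from K::=c b we get {c}; from K::=S b b we get {a, b, g}; from K::=S S c we get {a, b, c, g}. So FIRST(K) = {a, b, c, g}.

{ε, a, b, g}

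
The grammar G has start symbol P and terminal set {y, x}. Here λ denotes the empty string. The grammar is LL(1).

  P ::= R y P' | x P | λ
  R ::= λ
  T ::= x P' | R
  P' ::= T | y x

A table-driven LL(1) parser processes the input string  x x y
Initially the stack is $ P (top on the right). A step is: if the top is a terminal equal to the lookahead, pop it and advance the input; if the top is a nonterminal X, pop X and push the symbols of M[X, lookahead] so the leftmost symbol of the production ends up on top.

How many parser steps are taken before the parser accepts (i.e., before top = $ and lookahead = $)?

10

step 1: stack=$ P  input=x x y $  — expand P ::= x P
step 2: stack=$ P x  input=x x y $  — match x
step 3: stack=$ P  input=x y $  — expand P ::= x P
step 4: stack=$ P x  input=x y $  — match x
step 5: stack=$ P  input=y $  — expand P ::= R y P'
step 6: stack=$ P' y R  input=y $  — expand R ::= λ
step 7: stack=$ P' y  input=y $  — match y
step 8: stack=$ P'  input=$  — expand P' ::= T
step 9: stack=$ T  input=$  — expand T ::= R
step 10: stack=$ R  input=$  — expand R ::= λ
Accept reached after 10 steps.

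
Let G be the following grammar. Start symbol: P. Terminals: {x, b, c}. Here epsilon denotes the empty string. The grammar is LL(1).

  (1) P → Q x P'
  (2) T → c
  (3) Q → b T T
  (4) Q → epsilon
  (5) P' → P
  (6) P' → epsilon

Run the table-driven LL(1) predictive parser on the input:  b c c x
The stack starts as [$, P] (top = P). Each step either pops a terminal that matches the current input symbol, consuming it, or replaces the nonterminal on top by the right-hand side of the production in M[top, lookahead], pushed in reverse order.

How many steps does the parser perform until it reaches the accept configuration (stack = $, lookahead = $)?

step 1: stack=$ P  input=b c c x $  — expand P → Q x P'
step 2: stack=$ P' x Q  input=b c c x $  — expand Q → b T T
step 3: stack=$ P' x T T b  input=b c c x $  — match b
step 4: stack=$ P' x T T  input=c c x $  — expand T → c
step 5: stack=$ P' x T c  input=c c x $  — match c
step 6: stack=$ P' x T  input=c x $  — expand T → c
step 7: stack=$ P' x c  input=c x $  — match c
step 8: stack=$ P' x  input=x $  — match x
step 9: stack=$ P'  input=$  — expand P' → epsilon
Accept reached after 9 steps.

9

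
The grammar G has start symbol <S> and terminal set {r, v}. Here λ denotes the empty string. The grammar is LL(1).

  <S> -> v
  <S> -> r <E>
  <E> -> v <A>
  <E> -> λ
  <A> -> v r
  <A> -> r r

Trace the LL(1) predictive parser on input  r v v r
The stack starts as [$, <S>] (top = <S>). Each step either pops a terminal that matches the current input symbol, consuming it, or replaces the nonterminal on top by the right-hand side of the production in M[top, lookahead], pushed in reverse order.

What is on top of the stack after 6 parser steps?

step 1: stack=$ <S>  input=r v v r $  — expand <S> -> r <E>
step 2: stack=$ <E> r  input=r v v r $  — match r
step 3: stack=$ <E>  input=v v r $  — expand <E> -> v <A>
step 4: stack=$ <A> v  input=v v r $  — match v
step 5: stack=$ <A>  input=v r $  — expand <A> -> v r
step 6: stack=$ r v  input=v r $  — match v
Stack after step 6: $ r (top = r).

r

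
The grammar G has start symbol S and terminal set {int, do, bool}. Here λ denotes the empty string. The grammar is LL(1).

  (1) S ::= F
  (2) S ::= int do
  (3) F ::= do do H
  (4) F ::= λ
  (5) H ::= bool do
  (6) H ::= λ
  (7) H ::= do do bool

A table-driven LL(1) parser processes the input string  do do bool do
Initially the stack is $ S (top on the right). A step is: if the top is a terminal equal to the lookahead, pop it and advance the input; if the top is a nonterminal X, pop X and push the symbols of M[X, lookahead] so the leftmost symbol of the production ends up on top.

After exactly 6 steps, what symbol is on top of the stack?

     Stack      Input            Action
  1  $ S        do do bool do $  expand S ::= F
  2  $ F        do do bool do $  expand F ::= do do H
  3  $ H do do  do do bool do $  match do
  4  $ H do     do bool do $     match do
  5  $ H        bool do $        expand H ::= bool do
  6  $ do bool  bool do $        match bool
Stack after step 6: $ do (top = do).

do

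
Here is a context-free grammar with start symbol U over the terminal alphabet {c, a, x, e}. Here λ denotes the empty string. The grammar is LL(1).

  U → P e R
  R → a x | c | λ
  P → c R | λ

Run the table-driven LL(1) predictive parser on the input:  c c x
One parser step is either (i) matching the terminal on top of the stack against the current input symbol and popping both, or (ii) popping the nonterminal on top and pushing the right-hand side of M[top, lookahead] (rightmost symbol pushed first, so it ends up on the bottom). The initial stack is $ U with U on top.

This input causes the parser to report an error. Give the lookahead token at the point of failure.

x

     Stack      Input    Action
  1  $ U        c c x $  expand U → P e R
  2  $ R e P    c c x $  expand P → c R
  3  $ R e R c  c c x $  match c
  4  $ R e R    c x $    expand R → c
  5  $ R e c    c x $    match c
  6  $ R e      x $      error: top is terminal e but lookahead is x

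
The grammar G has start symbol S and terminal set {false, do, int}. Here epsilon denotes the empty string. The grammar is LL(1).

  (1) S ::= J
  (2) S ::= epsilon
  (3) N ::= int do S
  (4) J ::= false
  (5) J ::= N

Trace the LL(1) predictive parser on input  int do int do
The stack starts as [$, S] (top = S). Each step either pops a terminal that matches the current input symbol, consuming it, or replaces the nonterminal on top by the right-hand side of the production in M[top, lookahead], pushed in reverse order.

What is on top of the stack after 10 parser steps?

step 1: stack=$ S  input=int do int do $  — expand S ::= J
step 2: stack=$ J  input=int do int do $  — expand J ::= N
step 3: stack=$ N  input=int do int do $  — expand N ::= int do S
step 4: stack=$ S do int  input=int do int do $  — match int
step 5: stack=$ S do  input=do int do $  — match do
step 6: stack=$ S  input=int do $  — expand S ::= J
step 7: stack=$ J  input=int do $  — expand J ::= N
step 8: stack=$ N  input=int do $  — expand N ::= int do S
step 9: stack=$ S do int  input=int do $  — match int
step 10: stack=$ S do  input=do $  — match do
Stack after step 10: $ S (top = S).

S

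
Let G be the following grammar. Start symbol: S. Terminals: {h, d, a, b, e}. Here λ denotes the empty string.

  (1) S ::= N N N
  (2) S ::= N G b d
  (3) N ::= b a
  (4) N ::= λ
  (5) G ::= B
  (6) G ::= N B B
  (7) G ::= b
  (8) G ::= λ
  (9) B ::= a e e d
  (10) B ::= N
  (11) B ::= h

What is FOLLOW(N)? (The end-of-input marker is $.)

FIRST(N): from N::=b a we get {b}; from N::=λ we get {λ}. So FIRST(N) = {λ, b}.
FIRST(B): from B::=a e e d we get {a}; from B::=N we get {λ, b}; from B::=h we get {h}. So FIRST(B) = {λ, a, b, h}.
FIRST(G): from G::=B we get {λ, a, b, h}; from G::=N B B we get {λ, a, b, h}; from G::=b we get {b}; from G::=λ we get {λ}. So FIRST(G) = {λ, a, b, h}.
FIRST(S): from S::=N N N we get {λ, b}; from S::=N G b d we get {a, b, h}. So FIRST(S) = {λ, a, b, h}.
FOLLOW(S) includes $ since S is the start symbol.
FOLLOW(S): S appears on no right-hand side. Thus FOLLOW(S) = {$}.
FOLLOW(G): in S::=N G b d, G is followed by b d with FIRST {b}. Thus FOLLOW(G) = {b}.
FOLLOW(B): in G::=B, the suffix after B is empty, so FOLLOW(B) ⊇ FOLLOW(G) = {b}; in G::=N B B (occurrence 1), B is followed by B with FIRST {λ, a, b, h}; in G::=N B B (occurrence 1), the suffix after B is nullable, so FOLLOW(B) ⊇ FOLLOW(G) = {b}; in G::=N B B (occurrence 2), the suffix after B is empty, so FOLLOW(B) ⊇ FOLLOW(G) = {b}. Thus FOLLOW(B) = {a, b, h}.
FOLLOW(N): in S::=N N N (occurrence 1), N is followed by N N with FIRST {λ, b}; in S::=N N N (occurrence 1), the suffix after N is nullable, so FOLLOW(N) ⊇ FOLLOW(S) = {$}; in S::=N N N (occurrence 2), N is followed by N with FIRST {λ, b}; in S::=N N N (occurrence 2), the suffix after N is nullable, so FOLLOW(N) ⊇ FOLLOW(S) = {$}; in S::=N N N (occurrence 3), the suffix after N is empty, so FOLLOW(N) ⊇ FOLLOW(S) = {$}; in S::=N G b d, N is followed by G b d with FIRST {a, b, h}; in G::=N B B, N is followed by B B with FIRST {λ, a, b, h}; in G::=N B B, the suffix after N is nullable, so FOLLOW(N) ⊇ FOLLOW(G) = {b}; in B::=N, the suffix after N is empty, so FOLLOW(N) ⊇ FOLLOW(B) = {a, b, h}. Thus FOLLOW(N) = {$, a, b, h}.

{$, a, b, h}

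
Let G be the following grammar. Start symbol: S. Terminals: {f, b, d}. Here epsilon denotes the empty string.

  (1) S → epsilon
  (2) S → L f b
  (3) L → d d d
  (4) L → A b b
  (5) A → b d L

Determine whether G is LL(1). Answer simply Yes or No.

Yes

FIRST(S) = {epsilon, b, d}
FIRST(L) = {b, d}
FIRST(A) = {b}
FOLLOW(S) = {$}
FOLLOW(L) = {b, f}
FOLLOW(A) = {b}
Each cell of M receives at most one production.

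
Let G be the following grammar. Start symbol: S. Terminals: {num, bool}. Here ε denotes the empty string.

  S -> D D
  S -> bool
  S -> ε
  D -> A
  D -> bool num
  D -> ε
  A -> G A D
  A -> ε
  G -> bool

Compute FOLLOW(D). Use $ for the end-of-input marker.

{$, bool}

FIRST(G): from G->bool we get {bool}. So FIRST(G) = {bool}.
FIRST(A): from A->G A D we get {bool}; from A->ε we get {ε}. So FIRST(A) = {ε, bool}.
FIRST(D): from D->A we get {ε, bool}; from D->bool num we get {bool}; from D->ε we get {ε}. So FIRST(D) = {ε, bool}.
FIRST(S): from S->D D we get {ε, bool}; from S->bool we get {bool}; from S->ε we get {ε}. So FIRST(S) = {ε, bool}.
FOLLOW(S) includes $ since S is the start symbol.
FOLLOW(S): S appears on no right-hand side. Thus FOLLOW(S) = {$}.
FOLLOW(D): in S->D D (occurrence 1), D is followed by D with FIRST {ε, bool}; in S->D D (occurrence 1), the suffix after D is nullable, so FOLLOW(D) ⊇ FOLLOW(S) = {$}; in S->D D (occurrence 2), the suffix after D is empty, so FOLLOW(D) ⊇ FOLLOW(S) = {$}; in A->G A D, the suffix after D is empty, so FOLLOW(D) ⊇ FOLLOW(A) = {$, bool}. Thus FOLLOW(D) = {$, bool}.
FOLLOW(A): in D->A, the suffix after A is empty, so FOLLOW(A) ⊇ FOLLOW(D) = {$, bool}; in A->G A D, A is followed by D with FIRST {ε, bool}; in A->G A D, the suffix after A is nullable (adds nothing new). Thus FOLLOW(A) = {$, bool}.
FOLLOW(G): in A->G A D, G is followed by A D with FIRST {ε, bool}; in A->G A D, the suffix after G is nullable, so FOLLOW(G) ⊇ FOLLOW(A) = {$, bool}. Thus FOLLOW(G) = {$, bool}.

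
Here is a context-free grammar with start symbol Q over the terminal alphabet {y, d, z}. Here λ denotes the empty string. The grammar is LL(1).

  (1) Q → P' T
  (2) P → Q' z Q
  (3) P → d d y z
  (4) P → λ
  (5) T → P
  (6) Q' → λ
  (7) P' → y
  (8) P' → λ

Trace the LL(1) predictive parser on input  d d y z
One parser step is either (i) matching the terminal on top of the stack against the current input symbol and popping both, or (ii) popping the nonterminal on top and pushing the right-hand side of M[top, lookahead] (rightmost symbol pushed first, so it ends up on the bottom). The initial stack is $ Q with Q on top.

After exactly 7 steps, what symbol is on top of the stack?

z

step 1: stack=$ Q  input=d d y z $  — expand Q → P' T
step 2: stack=$ T P'  input=d d y z $  — expand P' → λ
step 3: stack=$ T  input=d d y z $  — expand T → P
step 4: stack=$ P  input=d d y z $  — expand P → d d y z
step 5: stack=$ z y d d  input=d d y z $  — match d
step 6: stack=$ z y d  input=d y z $  — match d
step 7: stack=$ z y  input=y z $  — match y
Stack after step 7: $ z (top = z).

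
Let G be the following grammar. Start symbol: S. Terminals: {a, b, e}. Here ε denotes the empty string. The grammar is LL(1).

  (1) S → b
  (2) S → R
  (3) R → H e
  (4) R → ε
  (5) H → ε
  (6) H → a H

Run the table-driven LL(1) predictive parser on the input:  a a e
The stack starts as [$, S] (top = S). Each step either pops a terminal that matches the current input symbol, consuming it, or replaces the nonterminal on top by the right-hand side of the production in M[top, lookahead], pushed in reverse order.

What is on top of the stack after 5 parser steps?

     Stack    Input    Action
  1  $ S      a a e $  expand S → R
  2  $ R      a a e $  expand R → H e
  3  $ e H    a a e $  expand H → a H
  4  $ e H a  a a e $  match a
  5  $ e H    a e $    expand H → a H
Stack after step 5: $ e H a (top = a).

a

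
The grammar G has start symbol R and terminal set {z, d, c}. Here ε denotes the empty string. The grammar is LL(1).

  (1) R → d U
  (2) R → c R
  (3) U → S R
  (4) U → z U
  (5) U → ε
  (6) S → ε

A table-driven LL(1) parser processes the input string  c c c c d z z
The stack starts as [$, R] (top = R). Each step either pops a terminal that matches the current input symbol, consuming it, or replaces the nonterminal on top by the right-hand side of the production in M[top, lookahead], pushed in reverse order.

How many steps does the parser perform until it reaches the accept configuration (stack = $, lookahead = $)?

step 1: stack=$ R  input=c c c c d z z $  — expand R → c R
step 2: stack=$ R c  input=c c c c d z z $  — match c
step 3: stack=$ R  input=c c c d z z $  — expand R → c R
step 4: stack=$ R c  input=c c c d z z $  — match c
step 5: stack=$ R  input=c c d z z $  — expand R → c R
step 6: stack=$ R c  input=c c d z z $  — match c
step 7: stack=$ R  input=c d z z $  — expand R → c R
step 8: stack=$ R c  input=c d z z $  — match c
step 9: stack=$ R  input=d z z $  — expand R → d U
step 10: stack=$ U d  input=d z z $  — match d
step 11: stack=$ U  input=z z $  — expand U → z U
step 12: stack=$ U z  input=z z $  — match z
step 13: stack=$ U  input=z $  — expand U → z U
step 14: stack=$ U z  input=z $  — match z
step 15: stack=$ U  input=$  — expand U → ε
Accept reached after 15 steps.

15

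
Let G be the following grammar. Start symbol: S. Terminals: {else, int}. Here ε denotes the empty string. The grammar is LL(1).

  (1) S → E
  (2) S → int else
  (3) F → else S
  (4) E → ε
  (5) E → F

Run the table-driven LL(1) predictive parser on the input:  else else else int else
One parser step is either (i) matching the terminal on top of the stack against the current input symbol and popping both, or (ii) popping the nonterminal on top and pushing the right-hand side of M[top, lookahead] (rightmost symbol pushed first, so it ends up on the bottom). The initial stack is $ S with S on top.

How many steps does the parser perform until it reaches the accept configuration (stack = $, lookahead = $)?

      Stack       Input                      Action
   1  $ S         else else else int else $  expand S → E
   2  $ E         else else else int else $  expand E → F
   3  $ F         else else else int else $  expand F → else S
   4  $ S else    else else else int else $  match else
   5  $ S         else else int else $       expand S → E
   6  $ E         else else int else $       expand E → F
   7  $ F         else else int else $       expand F → else S
   8  $ S else    else else int else $       match else
   9  $ S         else int else $            expand S → E
  10  $ E         else int else $            expand E → F
  11  $ F         else int else $            expand F → else S
  12  $ S else    else int else $            match else
  13  $ S         int else $                 expand S → int else
  14  $ else int  int else $                 match int
  15  $ else      else $                     match else
Accept reached after 15 steps.

15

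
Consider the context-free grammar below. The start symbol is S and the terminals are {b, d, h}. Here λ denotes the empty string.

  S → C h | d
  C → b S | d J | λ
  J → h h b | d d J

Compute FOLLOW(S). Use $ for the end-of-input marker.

{$, h}

FIRST(C) = {λ, b, d}
FIRST(J) = {d, h}
FIRST(S) = {b, d, h}  (via C h)
FOLLOW(S) includes $ since S is the start symbol.
FOLLOW(C): in S→C h, C is followed by h with FIRST {h}. Thus FOLLOW(C) = {h}.
FOLLOW(S): in C→b S, the suffix after S is empty, so FOLLOW(S) ⊇ FOLLOW(C) = {h}. Thus FOLLOW(S) = {$, h}.
FOLLOW(J): in C→d J, the suffix after J is empty, so FOLLOW(J) ⊇ FOLLOW(C) = {h}; in J→d d J, the suffix after J is empty (adds nothing new). Thus FOLLOW(J) = {h}.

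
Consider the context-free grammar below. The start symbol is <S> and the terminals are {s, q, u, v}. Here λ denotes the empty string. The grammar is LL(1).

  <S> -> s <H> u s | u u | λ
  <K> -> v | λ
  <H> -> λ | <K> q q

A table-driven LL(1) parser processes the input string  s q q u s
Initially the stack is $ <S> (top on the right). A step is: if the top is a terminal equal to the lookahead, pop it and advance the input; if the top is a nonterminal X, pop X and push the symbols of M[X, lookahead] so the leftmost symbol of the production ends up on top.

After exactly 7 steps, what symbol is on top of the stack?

     Stack          Input        Action
  1  $ <S>          s q q u s $  expand <S> -> s <H> u s
  2  $ s u <H> s    s q q u s $  match s
  3  $ s u <H>      q q u s $    expand <H> -> <K> q q
  4  $ s u q q <K>  q q u s $    expand <K> -> λ
  5  $ s u q q      q q u s $    match q
  6  $ s u q        q u s $      match q
  7  $ s u          u s $        match u
Stack after step 7: $ s (top = s).

s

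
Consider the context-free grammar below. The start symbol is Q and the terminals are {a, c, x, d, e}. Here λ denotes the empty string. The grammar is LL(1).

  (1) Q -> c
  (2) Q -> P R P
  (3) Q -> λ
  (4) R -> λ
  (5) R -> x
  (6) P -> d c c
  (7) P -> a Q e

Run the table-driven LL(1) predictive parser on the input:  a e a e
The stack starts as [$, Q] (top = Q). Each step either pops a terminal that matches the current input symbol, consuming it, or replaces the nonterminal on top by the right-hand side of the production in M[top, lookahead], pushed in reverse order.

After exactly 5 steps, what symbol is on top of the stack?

step 1: stack=$ Q  input=a e a e $  — expand Q -> P R P
step 2: stack=$ P R P  input=a e a e $  — expand P -> a Q e
step 3: stack=$ P R e Q a  input=a e a e $  — match a
step 4: stack=$ P R e Q  input=e a e $  — expand Q -> λ
step 5: stack=$ P R e  input=e a e $  — match e
Stack after step 5: $ P R (top = R).

R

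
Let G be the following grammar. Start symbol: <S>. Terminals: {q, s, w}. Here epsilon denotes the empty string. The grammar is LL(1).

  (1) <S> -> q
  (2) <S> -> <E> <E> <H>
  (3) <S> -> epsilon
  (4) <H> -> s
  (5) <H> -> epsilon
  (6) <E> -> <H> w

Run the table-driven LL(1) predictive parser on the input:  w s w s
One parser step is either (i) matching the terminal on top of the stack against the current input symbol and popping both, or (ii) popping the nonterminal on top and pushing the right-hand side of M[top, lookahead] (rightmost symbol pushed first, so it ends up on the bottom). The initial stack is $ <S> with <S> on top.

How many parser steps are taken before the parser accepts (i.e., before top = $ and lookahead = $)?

10

      Stack            Input      Action
   1  $ <S>            w s w s $  expand <S> -> <E> <E> <H>
   2  $ <H> <E> <E>    w s w s $  expand <E> -> <H> w
   3  $ <H> <E> w <H>  w s w s $  expand <H> -> epsilon
   4  $ <H> <E> w      w s w s $  match w
   5  $ <H> <E>        s w s $    expand <E> -> <H> w
   6  $ <H> w <H>      s w s $    expand <H> -> s
   7  $ <H> w s        s w s $    match s
   8  $ <H> w          w s $      match w
   9  $ <H>            s $        expand <H> -> s
  10  $ s              s $        match s
Accept reached after 10 steps.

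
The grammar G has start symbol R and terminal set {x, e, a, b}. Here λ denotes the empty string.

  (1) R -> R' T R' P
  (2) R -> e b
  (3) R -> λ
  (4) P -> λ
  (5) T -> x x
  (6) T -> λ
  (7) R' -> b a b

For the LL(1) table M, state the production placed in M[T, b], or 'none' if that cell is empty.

FIRST(P): from P->λ we get {λ}. So FIRST(P) = {λ}.
FIRST(T): from T->x x we get {x}; from T->λ we get {λ}. So FIRST(T) = {λ, x}.
FIRST(R'): from R'->b a b we get {b}. So FIRST(R') = {b}.
FIRST(R): from R->R' T R' P we get {b}; from R->e b we get {e}; from R->λ we get {λ}. So FIRST(R) = {λ, b, e}.
FOLLOW(R) includes $ since R is the start symbol.
FOLLOW(T): in R->R' T R' P, T is followed by R' P with FIRST {b}. Thus FOLLOW(T) = {b}.
For T -> x x: FIRST(x x) = {x}, so it goes in M[T, t] for t ∈ {x}.
For T -> λ: FIRST(λ) = {λ}, so it goes in M[T, t] for t ∈ {}; since λ ∈ FIRST, also for every t ∈ FOLLOW(T) = {b}.

T -> λ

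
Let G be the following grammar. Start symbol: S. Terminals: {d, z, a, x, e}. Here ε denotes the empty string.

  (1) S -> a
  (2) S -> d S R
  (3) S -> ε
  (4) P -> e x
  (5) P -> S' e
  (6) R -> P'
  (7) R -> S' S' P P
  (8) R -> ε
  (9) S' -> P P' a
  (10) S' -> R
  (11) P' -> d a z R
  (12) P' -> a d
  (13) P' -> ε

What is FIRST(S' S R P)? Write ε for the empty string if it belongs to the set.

FIRST(S): from S->a we get {a}; from S->d S R we get {d}; from S->ε we get {ε}. So FIRST(S) = {ε, a, d}.
FIRST(P'): from P'->d a z R we get {d}; from P'->a d we get {a}; from P'->ε we get {ε}. So FIRST(P') = {ε, a, d}.
FIRST(P): from P->e x we get {e}; from P->S' e we get {a, d, e}. So FIRST(P) = {a, d, e}.
FIRST(R): from R->P' we get {ε, a, d}; from R->S' S' P P we get {a, d, e}; from R->ε we get {ε}. So FIRST(R) = {ε, a, d, e}.
FIRST(S'): from S'->P P' a we get {a, d, e}; from S'->R we get {ε, a, d, e}. So FIRST(S') = {ε, a, d, e}.
FIRST(S' S R P): take FIRST of each symbol in turn, carrying on past any symbol whose FIRST contains ε; result {a, d, e}.

{a, d, e}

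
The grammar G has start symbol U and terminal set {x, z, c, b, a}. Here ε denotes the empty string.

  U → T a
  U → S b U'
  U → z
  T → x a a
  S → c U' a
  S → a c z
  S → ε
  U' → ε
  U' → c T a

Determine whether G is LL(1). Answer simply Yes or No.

Yes

FIRST(U) = {a, b, c, x, z}
FIRST(T) = {x}
FIRST(S) = {ε, a, c}
FIRST(U') = {ε, c}
FOLLOW(U) = {$}
FOLLOW(T) = {a}
FOLLOW(S) = {b}
FOLLOW(U') = {$, a}
Each cell of M receives at most one production.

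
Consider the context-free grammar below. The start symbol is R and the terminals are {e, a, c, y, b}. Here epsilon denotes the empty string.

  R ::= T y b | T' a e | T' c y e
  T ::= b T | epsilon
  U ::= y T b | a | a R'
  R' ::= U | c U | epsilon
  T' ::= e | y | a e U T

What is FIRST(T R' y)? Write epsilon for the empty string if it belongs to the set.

FIRST(T): from T::=b T we get {b}; from T::=epsilon we get {epsilon}. So FIRST(T) = {epsilon, b}.
FIRST(U): from U::=y T b we get {y}; from U::=a we get {a}; from U::=a R' we get {a}. So FIRST(U) = {a, y}.
FIRST(T'): from T'::=e we get {e}; from T'::=y we get {y}; from T'::=a e U T we get {a}. So FIRST(T') = {a, e, y}.
FIRST(R): from R::=T y b we get {b, y}; from R::=T' a e we get {a, e, y}; from R::=T' c y e we get {a, e, y}. So FIRST(R) = {a, b, e, y}.
FIRST(R'): from R'::=U we get {a, y}; from R'::=c U we get {c}; from R'::=epsilon we get {epsilon}. So FIRST(R') = {epsilon, a, c, y}.
FIRST(T R' y): take FIRST of each symbol in turn, carrying on past any symbol whose FIRST contains epsilon; result {a, b, c, y}.

{a, b, c, y}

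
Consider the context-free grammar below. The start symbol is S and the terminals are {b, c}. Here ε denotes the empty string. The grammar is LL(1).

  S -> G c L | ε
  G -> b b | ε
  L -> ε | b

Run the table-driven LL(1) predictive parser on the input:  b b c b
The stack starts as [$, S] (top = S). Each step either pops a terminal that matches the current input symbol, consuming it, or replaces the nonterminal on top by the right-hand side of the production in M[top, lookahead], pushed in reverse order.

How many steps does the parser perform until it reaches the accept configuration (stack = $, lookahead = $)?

step 1: stack=$ S  input=b b c b $  — expand S -> G c L
step 2: stack=$ L c G  input=b b c b $  — expand G -> b b
step 3: stack=$ L c b b  input=b b c b $  — match b
step 4: stack=$ L c b  input=b c b $  — match b
step 5: stack=$ L c  input=c b $  — match c
step 6: stack=$ L  input=b $  — expand L -> b
step 7: stack=$ b  input=b $  — match b
Accept reached after 7 steps.

7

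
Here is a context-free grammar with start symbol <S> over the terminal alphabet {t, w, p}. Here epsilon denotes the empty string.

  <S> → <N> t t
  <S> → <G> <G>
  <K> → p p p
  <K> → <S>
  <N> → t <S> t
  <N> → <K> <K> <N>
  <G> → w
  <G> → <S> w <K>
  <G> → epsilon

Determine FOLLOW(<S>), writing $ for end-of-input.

FIRST(<S>) = {epsilon, p, t, w}  (via <N> t t, <G> <G>)
FIRST(<K>) = {epsilon, p, t, w}  (via <S>)
FIRST(<G>) = {epsilon, p, t, w}  (via <S> w <K>)
FIRST(<N>) = {p, t, w}  (via <K> <K> <N>)
FOLLOW(<S>) includes $ since <S> is the start symbol.
FOLLOW(<N>): in <S>→<N> t t, <N> is followed by t t with FIRST {t}; in <N>→<K> <K> <N>, the suffix after <N> is empty (adds nothing new). Thus FOLLOW(<N>) = {t}.
FOLLOW(<S>): in <K>→<S>, the suffix after <S> is empty, so FOLLOW(<S>) ⊇ FOLLOW(<K>) = {$, p, t, w}; in <N>→t <S> t, <S> is followed by t with FIRST {t}; in <G>→<S> w <K>, <S> is followed by w <K> with FIRST {w}. Thus FOLLOW(<S>) = {$, p, t, w}.
FOLLOW(<G>): in <S>→<G> <G> (occurrence 1), <G> is followed by <G> with FIRST {epsilon, p, t, w}; in <S>→<G> <G> (occurrence 1), the suffix after <G> is nullable, so FOLLOW(<G>) ⊇ FOLLOW(<S>) = {$, p, t, w}; in <S>→<G> <G> (occurrence 2), the suffix after <G> is empty, so FOLLOW(<G>) ⊇ FOLLOW(<S>) = {$, p, t, w}. Thus FOLLOW(<G>) = {$, p, t, w}.
FOLLOW(<K>): in <N>→<K> <K> <N> (occurrence 1), <K> is followed by <K> <N> with FIRST {p, t, w}; in <N>→<K> <K> <N> (occurrence 2), <K> is followed by <N> with FIRST {p, t, w}; in <G>→<S> w <K>, the suffix after <K> is empty, so FOLLOW(<K>) ⊇ FOLLOW(<G>) = {$, p, t, w}. Thus FOLLOW(<K>) = {$, p, t, w}.

{$, p, t, w}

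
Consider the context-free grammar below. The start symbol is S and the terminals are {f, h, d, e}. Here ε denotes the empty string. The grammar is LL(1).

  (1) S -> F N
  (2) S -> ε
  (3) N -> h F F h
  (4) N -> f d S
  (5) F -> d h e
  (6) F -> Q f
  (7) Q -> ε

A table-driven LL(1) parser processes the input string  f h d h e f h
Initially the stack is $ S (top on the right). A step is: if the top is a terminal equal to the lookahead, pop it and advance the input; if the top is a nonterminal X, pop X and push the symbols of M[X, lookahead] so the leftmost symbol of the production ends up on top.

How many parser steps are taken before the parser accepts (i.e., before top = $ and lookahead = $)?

      Stack        Input            Action
   1  $ S          f h d h e f h $  expand S -> F N
   2  $ N F        f h d h e f h $  expand F -> Q f
   3  $ N f Q      f h d h e f h $  expand Q -> ε
   4  $ N f        f h d h e f h $  match f
   5  $ N          h d h e f h $    expand N -> h F F h
   6  $ h F F h    h d h e f h $    match h
   7  $ h F F      d h e f h $      expand F -> d h e
   8  $ h F e h d  d h e f h $      match d
   9  $ h F e h    h e f h $        match h
  10  $ h F e      e f h $          match e
  11  $ h F        f h $            expand F -> Q f
  12  $ h f Q      f h $            expand Q -> ε
  13  $ h f        f h $            match f
  14  $ h          h $              match h
Accept reached after 14 steps.

14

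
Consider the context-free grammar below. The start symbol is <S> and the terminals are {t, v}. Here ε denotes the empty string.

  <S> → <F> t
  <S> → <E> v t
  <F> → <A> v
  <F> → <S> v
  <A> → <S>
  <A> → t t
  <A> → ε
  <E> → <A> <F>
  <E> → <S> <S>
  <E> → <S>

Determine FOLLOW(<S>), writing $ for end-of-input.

{$, t, v}

FIRST(<S>): from <S>→<F> t we get {t, v}; from <S>→<E> v t we get {t, v}. So FIRST(<S>) = {t, v}.
FIRST(<A>): from <A>→<S> we get {t, v}; from <A>→t t we get {t}; from <A>→ε we get {ε}. So FIRST(<A>) = {ε, t, v}.
FIRST(<F>): from <F>→<A> v we get {t, v}; from <F>→<S> v we get {t, v}. So FIRST(<F>) = {t, v}.
FIRST(<E>): from <E>→<A> <F> we get {t, v}; from <E>→<S> <S> we get {t, v}; from <E>→<S> we get {t, v}. So FIRST(<E>) = {t, v}.
FOLLOW(<S>) includes $ since <S> is the start symbol.
FOLLOW(<A>): in <F>→<A> v, <A> is followed by v with FIRST {v}; in <E>→<A> <F>, <A> is followed by <F> with FIRST {t, v}. Thus FOLLOW(<A>) = {t, v}.
FOLLOW(<E>): in <S>→<E> v t, <E> is followed by v t with FIRST {v}. Thus FOLLOW(<E>) = {v}.
FOLLOW(<S>): in <F>→<S> v, <S> is followed by v with FIRST {v}; in <A>→<S>, the suffix after <S> is empty, so FOLLOW(<S>) ⊇ FOLLOW(<A>) = {t, v}; in <E>→<S> <S> (occurrence 1), <S> is followed by <S> with FIRST {t, v}; in <E>→<S> <S> (occurrence 2), the suffix after <S> is empty, so FOLLOW(<S>) ⊇ FOLLOW(<E>) = {v}; in <E>→<S>, the suffix after <S> is empty, so FOLLOW(<S>) ⊇ FOLLOW(<E>) = {v}. Thus FOLLOW(<S>) = {$, t, v}.
FOLLOW(<F>): in <S>→<F> t, <F> is followed by t with FIRST {t}; in <E>→<A> <F>, the suffix after <F> is empty, so FOLLOW(<F>) ⊇ FOLLOW(<E>) = {v}. Thus FOLLOW(<F>) = {t, v}.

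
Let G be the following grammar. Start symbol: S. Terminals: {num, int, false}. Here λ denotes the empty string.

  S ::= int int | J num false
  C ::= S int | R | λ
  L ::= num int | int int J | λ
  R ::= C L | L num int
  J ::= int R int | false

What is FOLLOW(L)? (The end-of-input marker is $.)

FIRST(L) = {λ, int, num}
FIRST(J) = {false, int}
FIRST(S) = {false, int}  (via J num false)
FIRST(C) = {λ, false, int, num}  (via S int, R)
FIRST(R) = {λ, false, int, num}  (via C L, L num int)
FOLLOW(S) includes $ since S is the start symbol.
FOLLOW(S): in C::=S int, S is followed by int with FIRST {int}. Thus FOLLOW(S) = {$, int}.
FOLLOW(C): in R::=C L, C is followed by L with FIRST {λ, int, num}; in R::=C L, the suffix after C is nullable, so FOLLOW(C) ⊇ FOLLOW(R) = {int, num}. Thus FOLLOW(C) = {int, num}.
FOLLOW(R): in C::=R, the suffix after R is empty, so FOLLOW(R) ⊇ FOLLOW(C) = {int, num}; in J::=int R int, R is followed by int with FIRST {int}. Thus FOLLOW(R) = {int, num}.
FOLLOW(L): in R::=C L, the suffix after L is empty, so FOLLOW(L) ⊇ FOLLOW(R) = {int, num}; in R::=L num int, L is followed by num int with FIRST {num}. Thus FOLLOW(L) = {int, num}.
FOLLOW(J): in S::=J num false, J is followed by num false with FIRST {num}; in L::=int int J, the suffix after J is empty, so FOLLOW(J) ⊇ FOLLOW(L) = {int, num}. Thus FOLLOW(J) = {int, num}.

{int, num}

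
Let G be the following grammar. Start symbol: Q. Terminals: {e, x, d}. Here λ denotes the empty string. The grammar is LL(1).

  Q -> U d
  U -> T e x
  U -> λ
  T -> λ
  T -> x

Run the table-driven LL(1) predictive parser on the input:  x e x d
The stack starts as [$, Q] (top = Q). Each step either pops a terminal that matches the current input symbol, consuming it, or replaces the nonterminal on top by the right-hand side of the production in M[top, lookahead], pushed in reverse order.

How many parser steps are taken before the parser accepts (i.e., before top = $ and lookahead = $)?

step 1: stack=$ Q  input=x e x d $  — expand Q -> U d
step 2: stack=$ d U  input=x e x d $  — expand U -> T e x
step 3: stack=$ d x e T  input=x e x d $  — expand T -> x
step 4: stack=$ d x e x  input=x e x d $  — match x
step 5: stack=$ d x e  input=e x d $  — match e
step 6: stack=$ d x  input=x d $  — match x
step 7: stack=$ d  input=d $  — match d
Accept reached after 7 steps.

7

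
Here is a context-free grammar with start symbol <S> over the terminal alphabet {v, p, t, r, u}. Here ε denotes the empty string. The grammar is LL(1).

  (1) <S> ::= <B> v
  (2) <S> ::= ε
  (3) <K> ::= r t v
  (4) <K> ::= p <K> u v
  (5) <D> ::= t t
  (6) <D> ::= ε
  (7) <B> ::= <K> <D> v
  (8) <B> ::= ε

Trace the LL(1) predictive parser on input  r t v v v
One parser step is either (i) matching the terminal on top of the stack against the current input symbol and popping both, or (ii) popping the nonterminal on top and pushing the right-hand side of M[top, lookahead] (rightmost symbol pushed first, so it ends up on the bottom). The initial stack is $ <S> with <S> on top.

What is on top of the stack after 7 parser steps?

v

     Stack            Input        Action
  1  $ <S>            r t v v v $  expand <S> ::= <B> v
  2  $ v <B>          r t v v v $  expand <B> ::= <K> <D> v
  3  $ v v <D> <K>    r t v v v $  expand <K> ::= r t v
  4  $ v v <D> v t r  r t v v v $  match r
  5  $ v v <D> v t    t v v v $    match t
  6  $ v v <D> v      v v v $      match v
  7  $ v v <D>        v v $        expand <D> ::= ε
Stack after step 7: $ v v (top = v).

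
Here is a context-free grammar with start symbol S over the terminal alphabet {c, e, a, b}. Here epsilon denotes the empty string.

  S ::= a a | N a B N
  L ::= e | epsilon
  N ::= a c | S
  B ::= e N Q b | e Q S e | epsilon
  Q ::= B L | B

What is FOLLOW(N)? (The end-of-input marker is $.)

FIRST(L) = {epsilon, e}
FIRST(B) = {epsilon, e}
FIRST(Q) = {epsilon, e}  (via B L, B)
FIRST(S) = {a}  (via N a B N)
FIRST(N) = {a}  (via S)
FOLLOW(S) includes $ since S is the start symbol.
FOLLOW(Q): in B::=e N Q b, Q is followed by b with FIRST {b}; in B::=e Q S e, Q is followed by S e with FIRST {a}. Thus FOLLOW(Q) = {a, b}.
FOLLOW(L): in Q::=B L, the suffix after L is empty, so FOLLOW(L) ⊇ FOLLOW(Q) = {a, b}. Thus FOLLOW(L) = {a, b}.
FOLLOW(B): in S::=N a B N, B is followed by N with FIRST {a}; in Q::=B L, B is followed by L with FIRST {epsilon, e}; in Q::=B L, the suffix after B is nullable, so FOLLOW(B) ⊇ FOLLOW(Q) = {a, b}; in Q::=B, the suffix after B is empty, so FOLLOW(B) ⊇ FOLLOW(Q) = {a, b}. Thus FOLLOW(B) = {a, b, e}.
FOLLOW(S): in N::=S, the suffix after S is empty, so FOLLOW(S) ⊇ FOLLOW(N) = {$, a, b, e}; in B::=e Q S e, S is followed by e with FIRST {e}. Thus FOLLOW(S) = {$, a, b, e}.
FOLLOW(N): in S::=N a B N (occurrence 1), N is followed by a B N with FIRST {a}; in S::=N a B N (occurrence 2), the suffix after N is empty, so FOLLOW(N) ⊇ FOLLOW(S) = {$, a, b, e}; in B::=e N Q b, N is followed by Q b with FIRST {b, e}. Thus FOLLOW(N) = {$, a, b, e}.

{$, a, b, e}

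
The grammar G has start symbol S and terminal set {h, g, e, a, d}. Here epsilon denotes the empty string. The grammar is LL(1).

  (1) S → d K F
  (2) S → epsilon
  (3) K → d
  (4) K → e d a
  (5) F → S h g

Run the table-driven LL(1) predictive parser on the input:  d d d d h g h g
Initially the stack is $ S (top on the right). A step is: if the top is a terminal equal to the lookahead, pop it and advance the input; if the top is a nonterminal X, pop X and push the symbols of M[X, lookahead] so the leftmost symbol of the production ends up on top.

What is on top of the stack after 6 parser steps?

d

step 1: stack=$ S  input=d d d d h g h g $  — expand S → d K F
step 2: stack=$ F K d  input=d d d d h g h g $  — match d
step 3: stack=$ F K  input=d d d h g h g $  — expand K → d
step 4: stack=$ F d  input=d d d h g h g $  — match d
step 5: stack=$ F  input=d d h g h g $  — expand F → S h g
step 6: stack=$ g h S  input=d d h g h g $  — expand S → d K F
Stack after step 6: $ g h F K d (top = d).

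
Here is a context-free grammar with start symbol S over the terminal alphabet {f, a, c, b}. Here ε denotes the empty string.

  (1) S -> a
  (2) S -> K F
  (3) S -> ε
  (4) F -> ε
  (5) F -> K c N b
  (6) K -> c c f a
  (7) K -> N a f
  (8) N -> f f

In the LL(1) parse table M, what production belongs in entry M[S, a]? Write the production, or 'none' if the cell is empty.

S -> a

FIRST(N): from N->f f we get {f}. So FIRST(N) = {f}.
FIRST(K): from K->c c f a we get {c}; from K->N a f we get {f}. So FIRST(K) = {c, f}.
FIRST(S): from S->a we get {a}; from S->K F we get {c, f}; from S->ε we get {ε}. So FIRST(S) = {ε, a, c, f}.
FIRST(F): from F->ε we get {ε}; from F->K c N b we get {c, f}. So FIRST(F) = {ε, c, f}.
FOLLOW(S) includes $ since S is the start symbol.
FOLLOW(S): S appears on no right-hand side. Thus FOLLOW(S) = {$}.
For S -> a: FIRST(a) = {a}, so it goes in M[S, t] for t ∈ {a}.
For S -> K F: FIRST(K F) = {c, f}, so it goes in M[S, t] for t ∈ {c, f}.
For S -> ε: FIRST(ε) = {ε}, so it goes in M[S, t] for t ∈ {}; since ε ∈ FIRST, also for every t ∈ FOLLOW(S) = {$}.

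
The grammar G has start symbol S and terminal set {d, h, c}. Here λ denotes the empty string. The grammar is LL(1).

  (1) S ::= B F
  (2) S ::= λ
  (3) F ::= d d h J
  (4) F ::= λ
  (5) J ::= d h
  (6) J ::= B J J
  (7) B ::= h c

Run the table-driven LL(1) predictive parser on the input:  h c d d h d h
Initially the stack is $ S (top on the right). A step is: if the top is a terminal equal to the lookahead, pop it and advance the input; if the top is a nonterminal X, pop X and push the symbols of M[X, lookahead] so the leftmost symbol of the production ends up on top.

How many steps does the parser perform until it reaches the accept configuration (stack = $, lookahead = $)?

      Stack      Input            Action
   1  $ S        h c d d h d h $  expand S ::= B F
   2  $ F B      h c d d h d h $  expand B ::= h c
   3  $ F c h    h c d d h d h $  match h
   4  $ F c      c d d h d h $    match c
   5  $ F        d d h d h $      expand F ::= d d h J
   6  $ J h d d  d d h d h $      match d
   7  $ J h d    d h d h $        match d
   8  $ J h      h d h $          match h
   9  $ J        d h $            expand J ::= d h
  10  $ h d      d h $            match d
  11  $ h        h $              match h
Accept reached after 11 steps.

11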